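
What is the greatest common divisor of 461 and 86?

gcd(461, 86) = 1  (461 = 5*86 + 31, 86 = 2*31 + 24, 31 = 1*24 + 7, 24 = 3*7 + 3, 7 = 2*3 + 1, 3 = 3*1).

1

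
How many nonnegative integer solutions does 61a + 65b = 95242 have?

gcd(65, 61) = 1  (65 = 1*61 + 4, 61 = 15*4 + 1, 4 = 4*1).
Back-substituting, 61*(16) + 65*(-15) = 1.
Scale by 95242: one solution is (1523872, -1428630). Reduce a mod 65: (12, 1454).
General: a = 12 + 65t, b = 1454 - 61t.
a ≥ 0 ⇒ t ≥ 0; b ≥ 0 ⇒ t ≤ 23. So t ∈ [0, 23]: 24 solutions.

24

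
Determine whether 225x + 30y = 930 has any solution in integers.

gcd(225, 30) = 15.
15 divides 930, so integer solutions exist.

yes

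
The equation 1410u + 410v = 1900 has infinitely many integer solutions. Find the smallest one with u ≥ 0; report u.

6

gcd(1410, 410) = 10.
10 divides 1900, so solutions exist.
By Bézout, 1410·(16) + 410·(-55) = 10.
Scale by 1900/10 = 190: (u₀, v₀) = (3040, -10450).
General solution: u = 3040 + 41t, v = -10450 - 141t for integer t.
u ≥ 0: smallest is 3040 mod 41 = 6 (at t = -74), with v = -16.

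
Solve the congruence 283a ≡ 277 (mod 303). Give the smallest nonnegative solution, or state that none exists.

gcd(303, 283):
  303 = 1×283 + 20
  283 = 14×20 + 3
  20 = 6×3 + 2
  3 = 1×2 + 1
  2 = 2×1
so gcd(303, 283) = 1.
1 divides 277, so solutions exist.
Back-substitute for Bézout coefficients:
  1 = 3 - 1×2
  ... = 283×(106) + 303×(-99)
So 283×(106) ≡ 1 (mod 303); multiply by 277: a ≡ 29362 (mod 303).
Smallest nonnegative: a = 29362 mod 303 = 274.

274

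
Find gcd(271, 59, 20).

1

gcd(271, 59) = 1  (271 = 4·59 + 35, 59 = 1·35 + 24, 35 = 1·24 + 11, 24 = 2·11 + 2, 11 = 5·2 + 1, 2 = 2·1).
gcd(1, 20) = 1.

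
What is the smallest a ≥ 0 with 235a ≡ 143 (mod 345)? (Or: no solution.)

no solution

gcd(345, 235) = 5.
5 does not divide 143, so the congruence has no solution.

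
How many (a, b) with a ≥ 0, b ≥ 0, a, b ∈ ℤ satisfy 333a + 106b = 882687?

gcd(333, 106) = 1.
By Bézout, 333*(-7) + 106*(22) = 1.
One solution: (37, 8211).
General: a = 37 + 106t, b = 8211 - 333t.
a ≥ 0 ⇒ t ≥ 0; b ≥ 0 ⇒ t ≤ 24. So t ∈ [0, 24]: 25 solutions.

25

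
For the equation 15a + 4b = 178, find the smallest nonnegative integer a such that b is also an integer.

2

gcd(15, 4) = 1.
1 divides 178, so solutions exist.
By Bézout, 15×(-1) + 4×(4) = 1.
Scale by 178/1 = 178: (a₀, b₀) = (-178, 712).
General solution: a = -178 + 4t, b = 712 - 15t for integer t.
a ≥ 0: smallest is -178 mod 4 = 2 (at t = 45), with b = 37.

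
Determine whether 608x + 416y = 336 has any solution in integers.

no

gcd(608, 416) = 32.
32 does not divide 336 (remainder 16), so no integer solutions.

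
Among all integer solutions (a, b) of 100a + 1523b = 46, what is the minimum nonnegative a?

1493

gcd(1523, 100) = 1.
1 divides 46, so solutions exist.
By Bézout, 100×(198) + 1523×(-13) = 1.
Scale by 46/1 = 46: (a₀, b₀) = (9108, -598).
General solution: a = 9108 + 1523t, b = -598 - 100t for integer t.
a ≥ 0: smallest is 9108 mod 1523 = 1493 (at t = -5), with b = -98.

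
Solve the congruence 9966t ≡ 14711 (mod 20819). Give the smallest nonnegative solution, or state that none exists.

gcd(20819, 9966):
  20819 = 2·9966 + 887
  9966 = 11·887 + 209
  887 = 4·209 + 51
  209 = 4·51 + 5
  51 = 10·5 + 1
  5 = 5·1
so gcd(20819, 9966) = 1.
1 divides 14711, so solutions exist.
Back-substitute for Bézout coefficients:
  1 = 51 - 10·5
  ... = 9966·(-4084) + 20819·(1955)
So 9966·(-4084) ≡ 1 (mod 20819); multiply by 14711: t ≡ -60079724 (mod 20819).
Smallest nonnegative: t = -60079724 mod 20819 = 3910.

3910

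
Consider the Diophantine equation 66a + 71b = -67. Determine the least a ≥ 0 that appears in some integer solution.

56

gcd(71, 66) = 1  (71 = 1·66 + 5, 66 = 13·5 + 1, 5 = 5·1).
1 divides -67, so solutions exist.
Back-substituting, 66·(14) + 71·(-13) = 1.
Scale by -67/1 = -67: (a₀, b₀) = (-938, 871).
General solution: a = -938 + 71t, b = 871 - 66t for integer t.
a ≥ 0: smallest is -938 mod 71 = 56 (at t = 14), with b = -53.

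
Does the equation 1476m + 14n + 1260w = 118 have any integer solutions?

yes

gcd(1476, 14) = 2  (1476 = 105×14 + 6, 14 = 2×6 + 2, 6 = 3×2).
gcd(2, 1260) = 2.
2 divides 118, so integer solutions exist.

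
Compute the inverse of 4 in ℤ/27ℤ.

gcd(27, 4) = 1.
By Bézout, 4*(7) + 27*(-1) = 1.
So 4*7 ≡ 1 (mod 27), and 7 mod 27 = 7.

7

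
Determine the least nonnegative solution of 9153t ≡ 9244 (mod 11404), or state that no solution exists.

10260

gcd(11404, 9153) = 1  (11404 = 1·9153 + 2251, 9153 = 4·2251 + 149, 2251 = 15·149 + 16, 149 = 9·16 + 5, 16 = 3·5 + 1, 5 = 5·1).
1 divides 9244, so solutions exist.
Back-substituting, 9153·(-2143) + 11404·(1720) = 1.
So 9153·(-2143) ≡ 1 (mod 11404); multiply by 9244: t ≡ -19809892 (mod 11404).
Smallest nonnegative: t = -19809892 mod 11404 = 10260.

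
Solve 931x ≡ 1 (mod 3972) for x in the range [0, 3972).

2995

gcd(3972, 931) = 1  (3972 = 4×931 + 248, 931 = 3×248 + 187, 248 = 1×187 + 61, 187 = 3×61 + 4, 61 = 15×4 + 1, 4 = 4×1).
Back-substituting, 931×(-977) + 3972×(229) = 1.
So 931×-977 ≡ 1 (mod 3972), and -977 mod 3972 = 2995.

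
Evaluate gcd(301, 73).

gcd(301, 73):
  301 = 4×73 + 9
  73 = 8×9 + 1
  9 = 9×1
so gcd(301, 73) = 1.

1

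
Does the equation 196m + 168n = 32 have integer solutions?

no

gcd(196, 168) = 28  (196 = 1×168 + 28, 168 = 6×28).
28 does not divide 32 (remainder 4), so no integer solutions.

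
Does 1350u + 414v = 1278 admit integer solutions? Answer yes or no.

yes

gcd(1350, 414):
  1350 = 3*414 + 108
  414 = 3*108 + 90
  108 = 1*90 + 18
  90 = 5*18
so gcd(1350, 414) = 18.
18 divides 1278, so integer solutions exist.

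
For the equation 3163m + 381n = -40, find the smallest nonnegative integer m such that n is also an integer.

215

gcd(3163, 381) = 1  (3163 = 8·381 + 115, 381 = 3·115 + 36, 115 = 3·36 + 7, 36 = 5·7 + 1, 7 = 7·1).
1 divides -40, so solutions exist.
Back-substituting, 3163·(-53) + 381·(440) = 1.
Scale by -40/1 = -40: (m₀, n₀) = (2120, -17600).
General solution: m = 2120 + 381t, n = -17600 - 3163t for integer t.
m ≥ 0: smallest is 2120 mod 381 = 215 (at t = -5), with n = -1785.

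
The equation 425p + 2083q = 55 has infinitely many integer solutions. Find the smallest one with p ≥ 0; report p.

1544

gcd(2083, 425):
  2083 = 4×425 + 383
  425 = 1×383 + 42
  383 = 9×42 + 5
  42 = 8×5 + 2
  5 = 2×2 + 1
  2 = 2×1
so gcd(2083, 425) = 1.
1 divides 55, so solutions exist.
Back-substitute for Bézout coefficients:
  1 = 5 - 2×2
  ... = 425×(-843) + 2083×(172)
Scale by 55/1 = 55: (p₀, q₀) = (-46365, 9460).
General solution: p = -46365 + 2083t, q = 9460 - 425t for integer t.
p ≥ 0: smallest is -46365 mod 2083 = 1544 (at t = 23), with q = -315.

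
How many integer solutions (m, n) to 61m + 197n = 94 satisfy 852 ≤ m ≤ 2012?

6

gcd(197, 61):
  197 = 3*61 + 14
  61 = 4*14 + 5
  14 = 2*5 + 4
  5 = 1*4 + 1
  4 = 4*1
so gcd(197, 61) = 1.
Back-substitute for Bézout coefficients:
  1 = 5 - 1*4
  ... = 61*(42) + 197*(-13)
Scale by 94: particular solution (3948, -1222); reduce m mod 197: (8, -2).
General solution: m = 8 + 197t, n = -2 - 61t for integer t.
852 ≤ 8 + 197t ≤ 2012 gives t ∈ [5, 10], which is 6 values.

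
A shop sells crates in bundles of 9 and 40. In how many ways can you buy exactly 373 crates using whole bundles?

Need nonnegative integers with 9j + 40k = 373.
gcd(9, 40) = 1, and 9·(9) + 40·(-2) = 1.
So (j₀, k₀) = (3357, -746); general j = 3357 + 40t, k = -746 - 9t.
j ≥ 0 ⇒ t ≥ -83; k ≥ 0 ⇒ t ≤ -83. That's 1 value of t.

1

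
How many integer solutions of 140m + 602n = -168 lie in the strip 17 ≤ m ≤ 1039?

gcd(602, 140) = 14.
By Bézout, 140·(13) + 602·(-3) = 14.
Particular solution: (16, -4).
General solution: m = 16 + 43t, n = -4 - 10t for integer t.
17 ≤ 16 + 43t ≤ 1039 gives t ∈ [1, 23], which is 23 values.

23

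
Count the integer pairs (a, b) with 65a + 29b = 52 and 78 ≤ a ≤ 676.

21

gcd(65, 29):
  65 = 2·29 + 7
  29 = 4·7 + 1
  7 = 7·1
so gcd(65, 29) = 1.
Back-substitute for Bézout coefficients:
  1 = 29 - 4·7
  ... = 65·(-4) + 29·(9)
Scale by 52: particular solution (-208, 468); reduce a mod 29: (24, -52).
General solution: a = 24 + 29t, b = -52 - 65t for integer t.
78 ≤ 24 + 29t ≤ 676 gives t ∈ [2, 22], which is 21 values.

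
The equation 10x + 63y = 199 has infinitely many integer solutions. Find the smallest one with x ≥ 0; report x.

gcd(63, 10) = 1  (63 = 6*10 + 3, 10 = 3*3 + 1, 3 = 3*1).
1 divides 199, so solutions exist.
Back-substituting, 10*(19) + 63*(-3) = 1.
Scale by 199/1 = 199: (x₀, y₀) = (3781, -597).
General solution: x = 3781 + 63t, y = -597 - 10t for integer t.
x ≥ 0: smallest is 3781 mod 63 = 1 (at t = -60), with y = 3.

1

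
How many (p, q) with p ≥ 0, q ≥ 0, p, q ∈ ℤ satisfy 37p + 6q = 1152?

6

gcd(37, 6) = 1  (37 = 6·6 + 1, 6 = 6·1).
Back-substituting, 37·(1) + 6·(-6) = 1.
Scale by 1152: one solution is (1152, -6912). Reduce p mod 6: (0, 192).
General: p = 0 + 6t, q = 192 - 37t.
p ≥ 0 ⇒ t ≥ 0; q ≥ 0 ⇒ t ≤ 5. So t ∈ [0, 5]: 6 solutions.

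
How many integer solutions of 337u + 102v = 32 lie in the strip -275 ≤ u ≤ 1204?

gcd(337, 102):
  337 = 3×102 + 31
  102 = 3×31 + 9
  31 = 3×9 + 4
  9 = 2×4 + 1
  4 = 4×1
so gcd(337, 102) = 1.
Back-substitute for Bézout coefficients:
  1 = 9 - 2×4
  ... = 337×(-23) + 102×(76)
Scale by 32: particular solution (-736, 2432); reduce u mod 102: (80, -264).
General solution: u = 80 + 102t, v = -264 - 337t for integer t.
-275 ≤ 80 + 102t ≤ 1204 gives t ∈ [-3, 11], which is 15 values.

15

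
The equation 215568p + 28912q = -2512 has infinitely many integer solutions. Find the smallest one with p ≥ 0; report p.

gcd(215568, 28912):
  215568 = 7·28912 + 13184
  28912 = 2·13184 + 2544
  13184 = 5·2544 + 464
  2544 = 5·464 + 224
  464 = 2·224 + 16
  224 = 14·16
so gcd(215568, 28912) = 16.
16 divides -2512, so solutions exist.
Back-substitute for Bézout coefficients:
  16 = 464 - 2·224
  ... = 215568·(125) + 28912·(-932)
Scale by -2512/16 = -157: (p₀, q₀) = (-19625, 146324).
General solution: p = -19625 + 1807t, q = 146324 - 13473t for integer t.
p ≥ 0: smallest is -19625 mod 1807 = 252 (at t = 11), with q = -1879.

252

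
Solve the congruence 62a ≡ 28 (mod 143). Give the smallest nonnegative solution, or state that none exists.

gcd(143, 62):
  143 = 2·62 + 19
  62 = 3·19 + 5
  19 = 3·5 + 4
  5 = 1·4 + 1
  4 = 4·1
so gcd(143, 62) = 1.
1 divides 28, so solutions exist.
Back-substitute for Bézout coefficients:
  1 = 5 - 1·4
  ... = 62·(30) + 143·(-13)
So 62·(30) ≡ 1 (mod 143); multiply by 28: a ≡ 840 (mod 143).
Smallest nonnegative: a = 840 mod 143 = 125.

125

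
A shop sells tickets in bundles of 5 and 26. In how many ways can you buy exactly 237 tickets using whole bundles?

2

Need nonnegative integers with 5j + 26k = 237.
gcd(5, 26) = 1, and 5·(-5) + 26·(1) = 1.
So (j₀, k₀) = (-1185, 237); general j = -1185 + 26t, k = 237 - 5t.
j ≥ 0 ⇒ t ≥ 46; k ≥ 0 ⇒ t ≤ 47. That's 2 values of t.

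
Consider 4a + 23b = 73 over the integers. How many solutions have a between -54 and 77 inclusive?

gcd(23, 4) = 1.
By Bézout, 4×(6) + 23×(-1) = 1.
Particular solution: (1, 3).
General solution: a = 1 + 23t, b = 3 - 4t for integer t.
-54 ≤ 1 + 23t ≤ 77 gives t ∈ [-2, 3], which is 6 values.

6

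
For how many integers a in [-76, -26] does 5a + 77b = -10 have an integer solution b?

0

gcd(77, 5):
  77 = 15*5 + 2
  5 = 2*2 + 1
  2 = 2*1
so gcd(77, 5) = 1.
Back-substitute for Bézout coefficients:
  1 = 5 - 2*2
  ... = 5*(31) + 77*(-2)
Scale by -10: particular solution (-310, 20); reduce a mod 77: (75, -5).
General solution: a = 75 + 77t, b = -5 - 5t for integer t.
-76 ≤ 75 + 77t ≤ -26 gives t ∈ [-1, -2], which is 0 values.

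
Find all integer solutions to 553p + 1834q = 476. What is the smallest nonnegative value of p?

170

gcd(1834, 553) = 7  (1834 = 3*553 + 175, 553 = 3*175 + 28, 175 = 6*28 + 7, 28 = 4*7).
7 divides 476, so solutions exist.
Back-substituting, 553*(-63) + 1834*(19) = 7.
Scale by 476/7 = 68: (p₀, q₀) = (-4284, 1292).
General solution: p = -4284 + 262t, q = 1292 - 79t for integer t.
p ≥ 0: smallest is -4284 mod 262 = 170 (at t = 17), with q = -51.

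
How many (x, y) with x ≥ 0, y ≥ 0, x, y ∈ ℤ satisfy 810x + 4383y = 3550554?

9

gcd(4383, 810) = 9.
By Bézout, 810·(92) + 4383·(-17) = 9.
One solution: (390, 738).
General: x = 390 + 487t, y = 738 - 90t.
x ≥ 0 ⇒ t ≥ 0; y ≥ 0 ⇒ t ≤ 8. So t ∈ [0, 8]: 9 solutions.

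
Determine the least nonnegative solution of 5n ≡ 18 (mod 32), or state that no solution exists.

gcd(32, 5) = 1  (32 = 6·5 + 2, 5 = 2·2 + 1, 2 = 2·1).
1 divides 18, so solutions exist.
Back-substituting, 5·(13) + 32·(-2) = 1.
So 5·(13) ≡ 1 (mod 32); multiply by 18: n ≡ 234 (mod 32).
Smallest nonnegative: n = 234 mod 32 = 10.

10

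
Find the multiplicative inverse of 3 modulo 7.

gcd(7, 3) = 1.
By Bézout, 3·(-2) + 7·(1) = 1.
So 3·-2 ≡ 1 (mod 7), and -2 mod 7 = 5.

5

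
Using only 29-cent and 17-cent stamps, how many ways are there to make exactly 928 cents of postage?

Need nonnegative integers with 29j + 17k = 928.
gcd(29, 17) = 1, and 29·(-7) + 17·(12) = 1.
So (j₀, k₀) = (-6496, 11136); general j = -6496 + 17t, k = 11136 - 29t.
j ≥ 0 ⇒ t ≥ 383; k ≥ 0 ⇒ t ≤ 384. That's 2 values of t.

2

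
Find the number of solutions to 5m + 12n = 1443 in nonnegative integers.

24

gcd(12, 5):
  12 = 2·5 + 2
  5 = 2·2 + 1
  2 = 2·1
so gcd(12, 5) = 1.
Back-substitute for Bézout coefficients:
  1 = 5 - 2·2
  ... = 5·(5) + 12·(-2)
Scale by 1443: one solution is (7215, -2886). Reduce m mod 12: (3, 119).
General: m = 3 + 12t, n = 119 - 5t.
m ≥ 0 ⇒ t ≥ 0; n ≥ 0 ⇒ t ≤ 23. So t ∈ [0, 23]: 24 solutions.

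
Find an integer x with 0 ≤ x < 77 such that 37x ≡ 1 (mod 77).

25

gcd(77, 37) = 1  (77 = 2·37 + 3, 37 = 12·3 + 1, 3 = 3·1).
Back-substituting, 37·(25) + 77·(-12) = 1.
So 37·25 ≡ 1 (mod 77), and 25 mod 77 = 25.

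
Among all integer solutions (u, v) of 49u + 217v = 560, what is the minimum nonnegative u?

7

gcd(217, 49):
  217 = 4×49 + 21
  49 = 2×21 + 7
  21 = 3×7
so gcd(217, 49) = 7.
7 divides 560, so solutions exist.
Back-substitute for Bézout coefficients:
  7 = 49 - 2×21
  ... = 49×(9) + 217×(-2)
Scale by 560/7 = 80: (u₀, v₀) = (720, -160).
General solution: u = 720 + 31t, v = -160 - 7t for integer t.
u ≥ 0: smallest is 720 mod 31 = 7 (at t = -23), with v = 1.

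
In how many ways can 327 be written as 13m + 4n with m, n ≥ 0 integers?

gcd(13, 4) = 1.
By Bézout, 13*(1) + 4*(-3) = 1.
One solution: (3, 72).
General: m = 3 + 4t, n = 72 - 13t.
m ≥ 0 ⇒ t ≥ 0; n ≥ 0 ⇒ t ≤ 5. So t ∈ [0, 5]: 6 solutions.

6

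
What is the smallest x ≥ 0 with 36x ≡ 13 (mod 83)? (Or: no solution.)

gcd(83, 36) = 1.
1 divides 13, so solutions exist.
By Bézout, 36*(30) + 83*(-13) = 1.
So 36*(30) ≡ 1 (mod 83); multiply by 13: x ≡ 390 (mod 83).
Smallest nonnegative: x = 390 mod 83 = 58.

58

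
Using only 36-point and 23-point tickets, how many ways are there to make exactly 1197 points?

Need nonnegative integers with 36j + 23k = 1197.
gcd(36, 23) = 1, and 36·(-7) + 23·(11) = 1.
So (j₀, k₀) = (-8379, 13167); general j = -8379 + 23t, k = 13167 - 36t.
j ≥ 0 ⇒ t ≥ 365; k ≥ 0 ⇒ t ≤ 365. That's 1 value of t.

1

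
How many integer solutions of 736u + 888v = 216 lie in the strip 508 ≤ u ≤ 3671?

28

gcd(888, 736) = 8.
By Bézout, 736×(35) + 888×(-29) = 8.
Particular solution: (57, -47).
General solution: u = 57 + 111t, v = -47 - 92t for integer t.
508 ≤ 57 + 111t ≤ 3671 gives t ∈ [5, 32], which is 28 values.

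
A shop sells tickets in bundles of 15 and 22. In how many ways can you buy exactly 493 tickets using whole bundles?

Need nonnegative integers with 15j + 22k = 493.
gcd(15, 22) = 1, and 15·(3) + 22·(-2) = 1.
So (j₀, k₀) = (1479, -986); general j = 1479 + 22t, k = -986 - 15t.
j ≥ 0 ⇒ t ≥ -67; k ≥ 0 ⇒ t ≤ -66. That's 2 values of t.

2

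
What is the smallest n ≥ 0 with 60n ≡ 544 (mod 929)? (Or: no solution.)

gcd(929, 60) = 1  (929 = 15·60 + 29, 60 = 2·29 + 2, 29 = 14·2 + 1, 2 = 2·1).
1 divides 544, so solutions exist.
Back-substituting, 60·(-449) + 929·(29) = 1.
So 60·(-449) ≡ 1 (mod 929); multiply by 544: n ≡ -244256 (mod 929).
Smallest nonnegative: n = -244256 mod 929 = 71.

71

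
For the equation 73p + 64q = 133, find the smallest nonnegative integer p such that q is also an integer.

gcd(73, 64) = 1.
1 divides 133, so solutions exist.
By Bézout, 73*(-7) + 64*(8) = 1.
Scale by 133/1 = 133: (p₀, q₀) = (-931, 1064).
General solution: p = -931 + 64t, q = 1064 - 73t for integer t.
p ≥ 0: smallest is -931 mod 64 = 29 (at t = 15), with q = -31.

29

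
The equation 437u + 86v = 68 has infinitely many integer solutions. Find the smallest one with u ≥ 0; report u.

gcd(437, 86) = 1.
1 divides 68, so solutions exist.
By Bézout, 437*(37) + 86*(-188) = 1.
Scale by 68/1 = 68: (u₀, v₀) = (2516, -12784).
General solution: u = 2516 + 86t, v = -12784 - 437t for integer t.
u ≥ 0: smallest is 2516 mod 86 = 22 (at t = -29), with v = -111.

22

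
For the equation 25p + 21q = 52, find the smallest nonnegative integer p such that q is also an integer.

13

gcd(25, 21) = 1.
1 divides 52, so solutions exist.
By Bézout, 25*(-5) + 21*(6) = 1.
Scale by 52/1 = 52: (p₀, q₀) = (-260, 312).
General solution: p = -260 + 21t, q = 312 - 25t for integer t.
p ≥ 0: smallest is -260 mod 21 = 13 (at t = 13), with q = -13.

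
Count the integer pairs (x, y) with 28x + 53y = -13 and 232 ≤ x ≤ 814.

gcd(53, 28) = 1  (53 = 1·28 + 25, 28 = 1·25 + 3, 25 = 8·3 + 1, 3 = 3·1).
Back-substituting, 28·(-17) + 53·(9) = 1.
Scale by -13: particular solution (221, -117); reduce x mod 53: (9, -5).
General solution: x = 9 + 53t, y = -5 - 28t for integer t.
232 ≤ 9 + 53t ≤ 814 gives t ∈ [5, 15], which is 11 values.

11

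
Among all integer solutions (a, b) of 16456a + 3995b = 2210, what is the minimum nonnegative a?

gcd(16456, 3995):
  16456 = 4·3995 + 476
  3995 = 8·476 + 187
  476 = 2·187 + 102
  187 = 1·102 + 85
  102 = 1·85 + 17
  85 = 5·17
so gcd(16456, 3995) = 17.
17 divides 2210, so solutions exist.
Back-substitute for Bézout coefficients:
  17 = 102 - 1·85
  ... = 16456·(42) + 3995·(-173)
Scale by 2210/17 = 130: (a₀, b₀) = (5460, -22490).
General solution: a = 5460 + 235t, b = -22490 - 968t for integer t.
a ≥ 0: smallest is 5460 mod 235 = 55 (at t = -23), with b = -226.

55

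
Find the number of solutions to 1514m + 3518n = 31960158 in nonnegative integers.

12

gcd(3518, 1514):
  3518 = 2×1514 + 490
  1514 = 3×490 + 44
  490 = 11×44 + 6
  44 = 7×6 + 2
  6 = 3×2
so gcd(3518, 1514) = 2.
Back-substitute for Bézout coefficients:
  2 = 44 - 7×6
  ... = 1514×(560) + 3518×(-241)
Scale by 15980079: one solution is (8948844240, -3851199039). Reduce m mod 1759: (341, 8938).
General: m = 341 + 1759t, n = 8938 - 757t.
m ≥ 0 ⇒ t ≥ 0; n ≥ 0 ⇒ t ≤ 11. So t ∈ [0, 11]: 12 solutions.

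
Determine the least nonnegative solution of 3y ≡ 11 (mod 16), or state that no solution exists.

9

gcd(16, 3):
  16 = 5×3 + 1
  3 = 3×1
so gcd(16, 3) = 1.
1 divides 11, so solutions exist.
Back-substitute for Bézout coefficients:
  1 = 16 - 5×3
  ... = 3×(-5) + 16×(1)
So 3×(-5) ≡ 1 (mod 16); multiply by 11: y ≡ -55 (mod 16).
Smallest nonnegative: y = -55 mod 16 = 9.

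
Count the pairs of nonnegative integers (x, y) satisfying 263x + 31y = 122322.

15

gcd(263, 31) = 1  (263 = 8×31 + 15, 31 = 2×15 + 1, 15 = 15×1).
Back-substituting, 263×(-2) + 31×(17) = 1.
Scale by 122322: one solution is (-244644, 2079474). Reduce x mod 31: (8, 3878).
General: x = 8 + 31t, y = 3878 - 263t.
x ≥ 0 ⇒ t ≥ 0; y ≥ 0 ⇒ t ≤ 14. So t ∈ [0, 14]: 15 solutions.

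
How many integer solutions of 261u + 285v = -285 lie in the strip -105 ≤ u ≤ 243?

gcd(285, 261) = 3  (285 = 1·261 + 24, 261 = 10·24 + 21, 24 = 1·21 + 3, 21 = 7·3).
Back-substituting, 261·(-12) + 285·(11) = 3.
Scale by -95: particular solution (1140, -1045); reduce u mod 95: (0, -1).
General solution: u = 0 + 95t, v = -1 - 87t for integer t.
-105 ≤ 0 + 95t ≤ 243 gives t ∈ [-1, 2], which is 4 values.

4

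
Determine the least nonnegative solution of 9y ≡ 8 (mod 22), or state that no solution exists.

gcd(22, 9):
  22 = 2*9 + 4
  9 = 2*4 + 1
  4 = 4*1
so gcd(22, 9) = 1.
1 divides 8, so solutions exist.
Back-substitute for Bézout coefficients:
  1 = 9 - 2*4
  ... = 9*(5) + 22*(-2)
So 9*(5) ≡ 1 (mod 22); multiply by 8: y ≡ 40 (mod 22).
Smallest nonnegative: y = 40 mod 22 = 18.

18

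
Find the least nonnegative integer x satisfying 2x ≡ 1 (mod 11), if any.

6

gcd(11, 2) = 1  (11 = 5·2 + 1, 2 = 2·1).
1 divides 1, so solutions exist.
Back-substituting, 2·(-5) + 11·(1) = 1.
So 2·(-5) ≡ 1 (mod 11); multiply by 1: x ≡ -5 (mod 11).
Smallest nonnegative: x = -5 mod 11 = 6.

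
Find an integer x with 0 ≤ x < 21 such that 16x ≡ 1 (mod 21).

4

gcd(21, 16):
  21 = 1×16 + 5
  16 = 3×5 + 1
  5 = 5×1
so gcd(21, 16) = 1.
Back-substitute for Bézout coefficients:
  1 = 16 - 3×5
  ... = 16×(4) + 21×(-3)
So 16×4 ≡ 1 (mod 21), and 4 mod 21 = 4.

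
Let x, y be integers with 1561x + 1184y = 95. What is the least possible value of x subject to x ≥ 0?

gcd(1561, 1184):
  1561 = 1×1184 + 377
  1184 = 3×377 + 53
  377 = 7×53 + 6
  53 = 8×6 + 5
  6 = 1×5 + 1
  5 = 5×1
so gcd(1561, 1184) = 1.
1 divides 95, so solutions exist.
Back-substitute for Bézout coefficients:
  1 = 6 - 1×5
  ... = 1561×(201) + 1184×(-265)
Scale by 95/1 = 95: (x₀, y₀) = (19095, -25175).
General solution: x = 19095 + 1184t, y = -25175 - 1561t for integer t.
x ≥ 0: smallest is 19095 mod 1184 = 151 (at t = -16), with y = -199.

151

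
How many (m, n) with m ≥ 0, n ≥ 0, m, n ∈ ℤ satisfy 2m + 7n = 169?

12

gcd(7, 2) = 1.
By Bézout, 2·(-3) + 7·(1) = 1.
One solution: (4, 23).
General: m = 4 + 7t, n = 23 - 2t.
m ≥ 0 ⇒ t ≥ 0; n ≥ 0 ⇒ t ≤ 11. So t ∈ [0, 11]: 12 solutions.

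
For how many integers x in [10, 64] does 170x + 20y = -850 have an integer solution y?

27

gcd(170, 20) = 10  (170 = 8·20 + 10, 20 = 2·10).
Back-substituting, 170·(1) + 20·(-8) = 10.
Scale by -85: particular solution (-85, 680); reduce x mod 2: (1, -51).
General solution: x = 1 + 2t, y = -51 - 17t for integer t.
10 ≤ 1 + 2t ≤ 64 gives t ∈ [5, 31], which is 27 values.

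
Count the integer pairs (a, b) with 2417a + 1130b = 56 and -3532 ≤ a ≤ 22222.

23

gcd(2417, 1130) = 1.
By Bézout, 2417·(-547) + 1130·(1170) = 1.
Particular solution: (1008, -2156).
General solution: a = 1008 + 1130t, b = -2156 - 2417t for integer t.
-3532 ≤ 1008 + 1130t ≤ 22222 gives t ∈ [-4, 18], which is 23 values.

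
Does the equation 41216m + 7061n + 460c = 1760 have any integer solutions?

gcd(41216, 7061) = 23.
gcd(23, 460) = 23.
23 does not divide 1760 (remainder 12), so no integer solutions.

no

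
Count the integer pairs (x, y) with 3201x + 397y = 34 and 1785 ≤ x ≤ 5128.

8

gcd(3201, 397) = 1  (3201 = 8*397 + 25, 397 = 15*25 + 22, 25 = 1*22 + 3, 22 = 7*3 + 1, 3 = 3*1).
Back-substituting, 3201*(-127) + 397*(1024) = 1.
Scale by 34: particular solution (-4318, 34816); reduce x mod 397: (49, -395).
General solution: x = 49 + 397t, y = -395 - 3201t for integer t.
1785 ≤ 49 + 397t ≤ 5128 gives t ∈ [5, 12], which is 8 values.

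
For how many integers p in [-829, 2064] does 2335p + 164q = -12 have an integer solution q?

18

gcd(2335, 164) = 1.
By Bézout, 2335×(-21) + 164×(299) = 1.
Particular solution: (88, -1253).
General solution: p = 88 + 164t, q = -1253 - 2335t for integer t.
-829 ≤ 88 + 164t ≤ 2064 gives t ∈ [-5, 12], which is 18 values.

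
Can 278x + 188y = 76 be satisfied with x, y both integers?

yes

gcd(278, 188) = 2  (278 = 1*188 + 90, 188 = 2*90 + 8, 90 = 11*8 + 2, 8 = 4*2).
2 divides 76, so integer solutions exist.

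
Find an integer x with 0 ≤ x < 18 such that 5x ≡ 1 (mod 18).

gcd(18, 5):
  18 = 3·5 + 3
  5 = 1·3 + 2
  3 = 1·2 + 1
  2 = 2·1
so gcd(18, 5) = 1.
Back-substitute for Bézout coefficients:
  1 = 3 - 1·2
  ... = 5·(-7) + 18·(2)
So 5·-7 ≡ 1 (mod 18), and -7 mod 18 = 11.

11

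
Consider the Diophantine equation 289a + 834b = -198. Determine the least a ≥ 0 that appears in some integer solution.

816

gcd(834, 289) = 1.
1 divides -198, so solutions exist.
By Bézout, 289×(-101) + 834×(35) = 1.
Scale by -198/1 = -198: (a₀, b₀) = (19998, -6930).
General solution: a = 19998 + 834t, b = -6930 - 289t for integer t.
a ≥ 0: smallest is 19998 mod 834 = 816 (at t = -23), with b = -283.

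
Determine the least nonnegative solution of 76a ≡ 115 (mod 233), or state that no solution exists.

gcd(233, 76) = 1  (233 = 3·76 + 5, 76 = 15·5 + 1, 5 = 5·1).
1 divides 115, so solutions exist.
Back-substituting, 76·(46) + 233·(-15) = 1.
So 76·(46) ≡ 1 (mod 233); multiply by 115: a ≡ 5290 (mod 233).
Smallest nonnegative: a = 5290 mod 233 = 164.

164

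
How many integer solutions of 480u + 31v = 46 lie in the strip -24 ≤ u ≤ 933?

gcd(480, 31) = 1  (480 = 15×31 + 15, 31 = 2×15 + 1, 15 = 15×1).
Back-substituting, 480×(-2) + 31×(31) = 1.
Scale by 46: particular solution (-92, 1426); reduce u mod 31: (1, -14).
General solution: u = 1 + 31t, v = -14 - 480t for integer t.
-24 ≤ 1 + 31t ≤ 933 gives t ∈ [0, 30], which is 31 values.

31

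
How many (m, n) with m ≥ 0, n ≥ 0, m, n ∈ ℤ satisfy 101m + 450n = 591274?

gcd(450, 101):
  450 = 4*101 + 46
  101 = 2*46 + 9
  46 = 5*9 + 1
  9 = 9*1
so gcd(450, 101) = 1.
Back-substitute for Bézout coefficients:
  1 = 46 - 5*9
  ... = 101*(-49) + 450*(11)
Scale by 591274: one solution is (-28972426, 6504014). Reduce m mod 450: (374, 1230).
General: m = 374 + 450t, n = 1230 - 101t.
m ≥ 0 ⇒ t ≥ 0; n ≥ 0 ⇒ t ≤ 12. So t ∈ [0, 12]: 13 solutions.

13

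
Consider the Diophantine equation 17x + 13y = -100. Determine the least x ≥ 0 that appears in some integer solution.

1

gcd(17, 13):
  17 = 1*13 + 4
  13 = 3*4 + 1
  4 = 4*1
so gcd(17, 13) = 1.
1 divides -100, so solutions exist.
Back-substitute for Bézout coefficients:
  1 = 13 - 3*4
  ... = 17*(-3) + 13*(4)
Scale by -100/1 = -100: (x₀, y₀) = (300, -400).
General solution: x = 300 + 13t, y = -400 - 17t for integer t.
x ≥ 0: smallest is 300 mod 13 = 1 (at t = -23), with y = -9.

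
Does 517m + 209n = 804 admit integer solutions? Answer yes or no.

gcd(517, 209):
  517 = 2·209 + 99
  209 = 2·99 + 11
  99 = 9·11
so gcd(517, 209) = 11.
11 does not divide 804 (remainder 1), so no integer solutions.

no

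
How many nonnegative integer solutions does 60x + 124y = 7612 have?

gcd(124, 60) = 4  (124 = 2·60 + 4, 60 = 15·4).
Back-substituting, 60·(-2) + 124·(1) = 4.
Scale by 1903: one solution is (-3806, 1903). Reduce x mod 31: (7, 58).
General: x = 7 + 31t, y = 58 - 15t.
x ≥ 0 ⇒ t ≥ 0; y ≥ 0 ⇒ t ≤ 3. So t ∈ [0, 3]: 4 solutions.

4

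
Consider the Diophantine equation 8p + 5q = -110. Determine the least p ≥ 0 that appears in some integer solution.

0

gcd(8, 5):
  8 = 1·5 + 3
  5 = 1·3 + 2
  3 = 1·2 + 1
  2 = 2·1
so gcd(8, 5) = 1.
1 divides -110, so solutions exist.
Back-substitute for Bézout coefficients:
  1 = 3 - 1·2
  ... = 8·(2) + 5·(-3)
Scale by -110/1 = -110: (p₀, q₀) = (-220, 330).
General solution: p = -220 + 5t, q = 330 - 8t for integer t.
p ≥ 0: smallest is -220 mod 5 = 0 (at t = 44), with q = -22.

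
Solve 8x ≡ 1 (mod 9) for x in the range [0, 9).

gcd(9, 8):
  9 = 1·8 + 1
  8 = 8·1
so gcd(9, 8) = 1.
Back-substitute for Bézout coefficients:
  1 = 9 - 1·8
  ... = 8·(-1) + 9·(1)
So 8·-1 ≡ 1 (mod 9), and -1 mod 9 = 8.

8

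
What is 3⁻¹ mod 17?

6

gcd(17, 3) = 1.
By Bézout, 3*(6) + 17*(-1) = 1.
So 3*6 ≡ 1 (mod 17), and 6 mod 17 = 6.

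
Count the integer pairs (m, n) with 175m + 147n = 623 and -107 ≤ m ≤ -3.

gcd(175, 147):
  175 = 1×147 + 28
  147 = 5×28 + 7
  28 = 4×7
so gcd(175, 147) = 7.
Back-substitute for Bézout coefficients:
  7 = 147 - 5×28
  ... = 175×(-5) + 147×(6)
Scale by 89: particular solution (-445, 534); reduce m mod 21: (17, -16).
General solution: m = 17 + 21t, n = -16 - 25t for integer t.
-107 ≤ 17 + 21t ≤ -3 gives t ∈ [-5, -1], which is 5 values.

5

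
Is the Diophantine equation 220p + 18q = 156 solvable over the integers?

yes

gcd(220, 18):
  220 = 12*18 + 4
  18 = 4*4 + 2
  4 = 2*2
so gcd(220, 18) = 2.
2 divides 156, so integer solutions exist.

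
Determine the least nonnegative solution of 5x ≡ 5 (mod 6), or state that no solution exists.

1

gcd(6, 5):
  6 = 1·5 + 1
  5 = 5·1
so gcd(6, 5) = 1.
1 divides 5, so solutions exist.
Back-substitute for Bézout coefficients:
  1 = 6 - 1·5
  ... = 5·(-1) + 6·(1)
So 5·(-1) ≡ 1 (mod 6); multiply by 5: x ≡ -5 (mod 6).
Smallest nonnegative: x = -5 mod 6 = 1.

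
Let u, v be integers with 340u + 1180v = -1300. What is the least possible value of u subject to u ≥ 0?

17

gcd(1180, 340):
  1180 = 3×340 + 160
  340 = 2×160 + 20
  160 = 8×20
so gcd(1180, 340) = 20.
20 divides -1300, so solutions exist.
Back-substitute for Bézout coefficients:
  20 = 340 - 2×160
  ... = 340×(7) + 1180×(-2)
Scale by -1300/20 = -65: (u₀, v₀) = (-455, 130).
General solution: u = -455 + 59t, v = 130 - 17t for integer t.
u ≥ 0: smallest is -455 mod 59 = 17 (at t = 8), with v = -6.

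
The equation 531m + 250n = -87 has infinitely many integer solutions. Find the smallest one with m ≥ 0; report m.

gcd(531, 250) = 1  (531 = 2×250 + 31, 250 = 8×31 + 2, 31 = 15×2 + 1, 2 = 2×1).
1 divides -87, so solutions exist.
Back-substituting, 531×(121) + 250×(-257) = 1.
Scale by -87/1 = -87: (m₀, n₀) = (-10527, 22359).
General solution: m = -10527 + 250t, n = 22359 - 531t for integer t.
m ≥ 0: smallest is -10527 mod 250 = 223 (at t = 43), with n = -474.

223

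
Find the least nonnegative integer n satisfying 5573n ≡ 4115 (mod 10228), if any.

gcd(10228, 5573) = 1  (10228 = 1×5573 + 4655, 5573 = 1×4655 + 918, 4655 = 5×918 + 65, 918 = 14×65 + 8, 65 = 8×8 + 1, 8 = 8×1).
1 divides 4115, so solutions exist.
Back-substituting, 5573×(-1259) + 10228×(686) = 1.
So 5573×(-1259) ≡ 1 (mod 10228); multiply by 4115: n ≡ -5180785 (mod 10228).
Smallest nonnegative: n = -5180785 mod 10228 = 4811.

4811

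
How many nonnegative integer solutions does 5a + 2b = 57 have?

6

gcd(5, 2):
  5 = 2*2 + 1
  2 = 2*1
so gcd(5, 2) = 1.
Back-substitute for Bézout coefficients:
  1 = 5 - 2*2
  ... = 5*(1) + 2*(-2)
Scale by 57: one solution is (57, -114). Reduce a mod 2: (1, 26).
General: a = 1 + 2t, b = 26 - 5t.
a ≥ 0 ⇒ t ≥ 0; b ≥ 0 ⇒ t ≤ 5. So t ∈ [0, 5]: 6 solutions.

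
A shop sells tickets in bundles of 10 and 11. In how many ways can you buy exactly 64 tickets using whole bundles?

1

Need nonnegative integers with 10j + 11k = 64.
gcd(10, 11) = 1, and 10·(-1) + 11·(1) = 1.
So (j₀, k₀) = (-64, 64); general j = -64 + 11t, k = 64 - 10t.
j ≥ 0 ⇒ t ≥ 6; k ≥ 0 ⇒ t ≤ 6. That's 1 value of t.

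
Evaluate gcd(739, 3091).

1

gcd(3091, 739):
  3091 = 4×739 + 135
  739 = 5×135 + 64
  135 = 2×64 + 7
  64 = 9×7 + 1
  7 = 7×1
so gcd(3091, 739) = 1.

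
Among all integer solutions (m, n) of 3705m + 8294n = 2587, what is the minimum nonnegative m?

285

gcd(8294, 3705) = 13.
13 divides 2587, so solutions exist.
By Bézout, 3705*(197) + 8294*(-88) = 13.
Scale by 2587/13 = 199: (m₀, n₀) = (39203, -17512).
General solution: m = 39203 + 638t, n = -17512 - 285t for integer t.
m ≥ 0: smallest is 39203 mod 638 = 285 (at t = -61), with n = -127.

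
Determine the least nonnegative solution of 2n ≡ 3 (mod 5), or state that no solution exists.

gcd(5, 2) = 1.
1 divides 3, so solutions exist.
By Bézout, 2·(-2) + 5·(1) = 1.
So 2·(-2) ≡ 1 (mod 5); multiply by 3: n ≡ -6 (mod 5).
Smallest nonnegative: n = -6 mod 5 = 4.

4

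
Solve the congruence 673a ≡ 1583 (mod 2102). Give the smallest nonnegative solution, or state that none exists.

1361

gcd(2102, 673) = 1  (2102 = 3·673 + 83, 673 = 8·83 + 9, 83 = 9·9 + 2, 9 = 4·2 + 1, 2 = 2·1).
1 divides 1583, so solutions exist.
Back-substituting, 673·(937) + 2102·(-300) = 1.
So 673·(937) ≡ 1 (mod 2102); multiply by 1583: a ≡ 1483271 (mod 2102).
Smallest nonnegative: a = 1483271 mod 2102 = 1361.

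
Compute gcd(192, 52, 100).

gcd(192, 52):
  192 = 3×52 + 36
  52 = 1×36 + 16
  36 = 2×16 + 4
  16 = 4×4
so gcd(192, 52) = 4.
gcd(4, 100) = 4.

4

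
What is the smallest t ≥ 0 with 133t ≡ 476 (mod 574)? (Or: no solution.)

gcd(574, 133):
  574 = 4*133 + 42
  133 = 3*42 + 7
  42 = 6*7
so gcd(574, 133) = 7.
7 divides 476, so solutions exist.
Back-substitute for Bézout coefficients:
  7 = 133 - 3*42
  ... = 133*(13) + 574*(-3)
So 133*(13) ≡ 7 (mod 574); multiply by 68: t ≡ 884 (mod 82).
Smallest nonnegative: t = 884 mod 82 = 64.

64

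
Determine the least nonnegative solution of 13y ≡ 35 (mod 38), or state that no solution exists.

gcd(38, 13) = 1.
1 divides 35, so solutions exist.
By Bézout, 13×(3) + 38×(-1) = 1.
So 13×(3) ≡ 1 (mod 38); multiply by 35: y ≡ 105 (mod 38).
Smallest nonnegative: y = 105 mod 38 = 29.

29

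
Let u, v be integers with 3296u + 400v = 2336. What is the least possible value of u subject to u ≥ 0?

gcd(3296, 400) = 16  (3296 = 8*400 + 96, 400 = 4*96 + 16, 96 = 6*16).
16 divides 2336, so solutions exist.
Back-substituting, 3296*(-4) + 400*(33) = 16.
Scale by 2336/16 = 146: (u₀, v₀) = (-584, 4818).
General solution: u = -584 + 25t, v = 4818 - 206t for integer t.
u ≥ 0: smallest is -584 mod 25 = 16 (at t = 24), with v = -126.

16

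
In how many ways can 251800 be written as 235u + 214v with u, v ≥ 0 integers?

5

gcd(235, 214):
  235 = 1*214 + 21
  214 = 10*21 + 4
  21 = 5*4 + 1
  4 = 4*1
so gcd(235, 214) = 1.
Back-substitute for Bézout coefficients:
  1 = 21 - 5*4
  ... = 235*(51) + 214*(-56)
Scale by 251800: one solution is (12841800, -14100800). Reduce u mod 214: (88, 1080).
General: u = 88 + 214t, v = 1080 - 235t.
u ≥ 0 ⇒ t ≥ 0; v ≥ 0 ⇒ t ≤ 4. So t ∈ [0, 4]: 5 solutions.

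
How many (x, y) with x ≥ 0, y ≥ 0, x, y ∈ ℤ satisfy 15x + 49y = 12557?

gcd(49, 15):
  49 = 3*15 + 4
  15 = 3*4 + 3
  4 = 1*3 + 1
  3 = 3*1
so gcd(49, 15) = 1.
Back-substitute for Bézout coefficients:
  1 = 4 - 1*3
  ... = 15*(-13) + 49*(4)
Scale by 12557: one solution is (-163241, 50228). Reduce x mod 49: (27, 248).
General: x = 27 + 49t, y = 248 - 15t.
x ≥ 0 ⇒ t ≥ 0; y ≥ 0 ⇒ t ≤ 16. So t ∈ [0, 16]: 17 solutions.

17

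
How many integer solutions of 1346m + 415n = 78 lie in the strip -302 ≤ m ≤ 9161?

gcd(1346, 415) = 1.
By Bézout, 1346×(-189) + 415×(613) = 1.
Particular solution: (198, -642).
General solution: m = 198 + 415t, n = -642 - 1346t for integer t.
-302 ≤ 198 + 415t ≤ 9161 gives t ∈ [-1, 21], which is 23 values.

23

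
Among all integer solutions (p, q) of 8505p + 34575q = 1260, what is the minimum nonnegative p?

427

gcd(34575, 8505):
  34575 = 4×8505 + 555
  8505 = 15×555 + 180
  555 = 3×180 + 15
  180 = 12×15
so gcd(34575, 8505) = 15.
15 divides 1260, so solutions exist.
Back-substitute for Bézout coefficients:
  15 = 555 - 3×180
  ... = 8505×(-187) + 34575×(46)
Scale by 1260/15 = 84: (p₀, q₀) = (-15708, 3864).
General solution: p = -15708 + 2305t, q = 3864 - 567t for integer t.
p ≥ 0: smallest is -15708 mod 2305 = 427 (at t = 7), with q = -105.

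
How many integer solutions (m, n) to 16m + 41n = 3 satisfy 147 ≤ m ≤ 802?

16

gcd(41, 16) = 1  (41 = 2·16 + 9, 16 = 1·9 + 7, 9 = 1·7 + 2, 7 = 3·2 + 1, 2 = 2·1).
Back-substituting, 16·(18) + 41·(-7) = 1.
Scale by 3: particular solution (54, -21); reduce m mod 41: (13, -5).
General solution: m = 13 + 41t, n = -5 - 16t for integer t.
147 ≤ 13 + 41t ≤ 802 gives t ∈ [4, 19], which is 16 values.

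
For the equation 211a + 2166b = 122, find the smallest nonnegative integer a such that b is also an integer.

gcd(2166, 211) = 1.
1 divides 122, so solutions exist.
By Bézout, 211×(-503) + 2166×(49) = 1.
Scale by 122/1 = 122: (a₀, b₀) = (-61366, 5978).
General solution: a = -61366 + 2166t, b = 5978 - 211t for integer t.
a ≥ 0: smallest is -61366 mod 2166 = 1448 (at t = 29), with b = -141.

1448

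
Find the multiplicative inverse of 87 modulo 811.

gcd(811, 87):
  811 = 9*87 + 28
  87 = 3*28 + 3
  28 = 9*3 + 1
  3 = 3*1
so gcd(811, 87) = 1.
Back-substitute for Bézout coefficients:
  1 = 28 - 9*3
  ... = 87*(-261) + 811*(28)
So 87*-261 ≡ 1 (mod 811), and -261 mod 811 = 550.

550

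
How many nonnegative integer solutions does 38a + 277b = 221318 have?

gcd(277, 38) = 1.
By Bézout, 38·(-51) + 277·(7) = 1.
One solution: (255, 764).
General: a = 255 + 277t, b = 764 - 38t.
a ≥ 0 ⇒ t ≥ 0; b ≥ 0 ⇒ t ≤ 20. So t ∈ [0, 20]: 21 solutions.

21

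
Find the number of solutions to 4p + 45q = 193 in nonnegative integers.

gcd(45, 4) = 1.
By Bézout, 4×(-11) + 45×(1) = 1.
One solution: (37, 1).
General: p = 37 + 45t, q = 1 - 4t.
p ≥ 0 ⇒ t ≥ 0; q ≥ 0 ⇒ t ≤ 0. So t ∈ [0, 0]: 1 solution.

1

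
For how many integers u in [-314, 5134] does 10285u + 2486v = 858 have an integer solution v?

24

gcd(10285, 2486) = 11.
By Bézout, 10285×(-51) + 2486×(211) = 11.
Particular solution: (90, -372).
General solution: u = 90 + 226t, v = -372 - 935t for integer t.
-314 ≤ 90 + 226t ≤ 5134 gives t ∈ [-1, 22], which is 24 values.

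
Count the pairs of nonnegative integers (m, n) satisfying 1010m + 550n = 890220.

gcd(1010, 550) = 10  (1010 = 1*550 + 460, 550 = 1*460 + 90, 460 = 5*90 + 10, 90 = 9*10).
Back-substituting, 1010*(6) + 550*(-11) = 10.
Scale by 89022: one solution is (534132, -979242). Reduce m mod 55: (27, 1569).
General: m = 27 + 55t, n = 1569 - 101t.
m ≥ 0 ⇒ t ≥ 0; n ≥ 0 ⇒ t ≤ 15. So t ∈ [0, 15]: 16 solutions.

16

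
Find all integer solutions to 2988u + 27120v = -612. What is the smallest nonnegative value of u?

381

gcd(27120, 2988) = 12  (27120 = 9·2988 + 228, 2988 = 13·228 + 24, 228 = 9·24 + 12, 24 = 2·12).
12 divides -612, so solutions exist.
Back-substituting, 2988·(-1071) + 27120·(118) = 12.
Scale by -612/12 = -51: (u₀, v₀) = (54621, -6018).
General solution: u = 54621 + 2260t, v = -6018 - 249t for integer t.
u ≥ 0: smallest is 54621 mod 2260 = 381 (at t = -24), with v = -42.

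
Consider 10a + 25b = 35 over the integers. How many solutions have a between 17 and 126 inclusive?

gcd(25, 10) = 5  (25 = 2×10 + 5, 10 = 2×5).
Back-substituting, 10×(-2) + 25×(1) = 5.
Scale by 7: particular solution (-14, 7); reduce a mod 5: (1, 1).
General solution: a = 1 + 5t, b = 1 - 2t for integer t.
17 ≤ 1 + 5t ≤ 126 gives t ∈ [4, 25], which is 22 values.

22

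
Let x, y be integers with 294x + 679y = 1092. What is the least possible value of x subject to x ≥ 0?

73

gcd(679, 294):
  679 = 2·294 + 91
  294 = 3·91 + 21
  91 = 4·21 + 7
  21 = 3·7
so gcd(679, 294) = 7.
7 divides 1092, so solutions exist.
Back-substitute for Bézout coefficients:
  7 = 91 - 4·21
  ... = 294·(-30) + 679·(13)
Scale by 1092/7 = 156: (x₀, y₀) = (-4680, 2028).
General solution: x = -4680 + 97t, y = 2028 - 42t for integer t.
x ≥ 0: smallest is -4680 mod 97 = 73 (at t = 49), with y = -30.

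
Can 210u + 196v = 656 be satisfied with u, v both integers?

no

gcd(210, 196) = 14  (210 = 1·196 + 14, 196 = 14·14).
14 does not divide 656 (remainder 12), so no integer solutions.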